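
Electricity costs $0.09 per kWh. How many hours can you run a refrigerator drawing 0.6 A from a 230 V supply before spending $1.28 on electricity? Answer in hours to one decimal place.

Power = 0.6 A × 230 V = 138 W = 0.138 kW
Energy available = $1.28 ÷ $0.09/kWh = 14.2222 kWh
Hours = 14.2222 kWh ÷ 0.138 kW = 103.1 h

103.1 h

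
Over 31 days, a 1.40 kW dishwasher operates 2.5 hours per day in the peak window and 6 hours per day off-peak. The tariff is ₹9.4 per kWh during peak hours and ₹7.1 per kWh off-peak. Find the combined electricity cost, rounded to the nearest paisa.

Peak energy = 1.4 kW × 2.5 h × 31 = 108.5 kWh
Off-peak energy = 1.4 kW × 6 h × 31 = 260.4 kWh
Cost = 108.5 × ₹9.4 + 260.4 × ₹7.1 = ₹1019.9 + ₹1848.84 = ₹2868.74

₹2868.74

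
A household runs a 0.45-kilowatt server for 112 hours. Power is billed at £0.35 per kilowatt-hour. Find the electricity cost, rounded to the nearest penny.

Energy = 0.45 kW × 112 h = 50.4 kWh
Cost = 50.4 kWh × £0.35/kWh = £17.64

£17.64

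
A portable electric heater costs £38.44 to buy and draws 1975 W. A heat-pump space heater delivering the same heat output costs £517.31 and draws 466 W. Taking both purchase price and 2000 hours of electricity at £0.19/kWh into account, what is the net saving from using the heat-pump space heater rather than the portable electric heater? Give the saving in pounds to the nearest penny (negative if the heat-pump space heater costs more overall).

£94.55

portable electric heater: £38.44 + (1975/1000) kW × 2000 h × £0.19 = £38.44 + £750.5 = £788.94
heat-pump space heater: £517.31 + (466/1000) kW × 2000 h × £0.19 = £517.31 + £177.08 = £694.39
Saving = £788.94 − £694.39 = £94.55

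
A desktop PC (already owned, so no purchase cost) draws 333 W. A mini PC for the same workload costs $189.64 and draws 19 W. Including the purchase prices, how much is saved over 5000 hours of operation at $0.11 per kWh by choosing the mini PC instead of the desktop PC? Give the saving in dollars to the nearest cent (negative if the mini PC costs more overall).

-$16.94

desktop PC: $0.00 + (333/1000) kW × 5000 h × $0.11 = $0.00 + $183.15 = $183.15
mini PC: $189.64 + (19/1000) kW × 5000 h × $0.11 = $189.64 + $10.45 = $200.09
Saving = $183.15 − $200.09 = −$16.94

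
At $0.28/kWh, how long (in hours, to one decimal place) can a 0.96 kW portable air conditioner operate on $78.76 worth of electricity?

293.0 h

Energy available = $78.76 ÷ $0.28/kWh = 281.2857 kWh
Hours = 281.2857 kWh ÷ 0.96 kW = 293.0 h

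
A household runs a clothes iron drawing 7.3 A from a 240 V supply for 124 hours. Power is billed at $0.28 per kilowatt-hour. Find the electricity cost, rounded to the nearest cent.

Power = 7.3 A × 240 V = 1752 W = 1.752 kW
Energy = 1.752 kW × 124 h = 217.248 kWh
Cost = 217.248 kWh × $0.28/kWh = $60.83

$60.83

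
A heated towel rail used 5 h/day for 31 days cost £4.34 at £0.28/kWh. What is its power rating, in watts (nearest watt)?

100 W

Energy = £4.34 ÷ £0.28/kWh = 15.5 kWh
Runtime = 5 h/day × 31 days = 155 h
Power = 15.5 kWh ÷ 155 h = 0.1 kW = 100 W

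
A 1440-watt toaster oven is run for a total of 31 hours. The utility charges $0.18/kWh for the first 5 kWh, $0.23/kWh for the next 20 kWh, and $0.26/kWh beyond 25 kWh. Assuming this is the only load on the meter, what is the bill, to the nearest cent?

$10.61

Energy = 1.44 kW × 31 h = 44.64 kWh
Tier 1 (0–5 kWh): 5 × $0.18 = $0.9
Tier 2 (5–25 kWh): 20 × $0.23 = $4.6
Above 25 kWh: 19.64 × $0.26 = $5.1064
Bill = $10.61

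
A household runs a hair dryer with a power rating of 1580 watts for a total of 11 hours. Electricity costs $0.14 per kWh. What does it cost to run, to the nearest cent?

$2.43

Energy = 1.58 kW × 11 h = 17.38 kWh
Cost = 17.38 kWh × $0.14/kWh = $2.43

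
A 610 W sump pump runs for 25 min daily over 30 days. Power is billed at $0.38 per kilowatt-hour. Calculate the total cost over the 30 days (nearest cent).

$2.90

Runtime = 25 min × 30 = 750 min = 12.5 h
Energy = 0.61 kW × 12.5 h = 7.625 kWh
Cost = 7.625 kWh × $0.38/kWh = $2.90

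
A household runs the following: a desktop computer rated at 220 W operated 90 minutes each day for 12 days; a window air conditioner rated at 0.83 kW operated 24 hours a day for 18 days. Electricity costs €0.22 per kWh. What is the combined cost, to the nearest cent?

desktop computer: Runtime = 90 min × 12 = 1080 min = 18 h
desktop computer: 0.22 kW × 18 h = 3.96 kWh
window air conditioner: Runtime = 24 h × 18 = 432 h
window air conditioner: 0.83 kW × 432 h = 358.56 kWh
Total energy = 362.52 kWh
Cost = 362.52 × €0.22 = €79.75

€79.75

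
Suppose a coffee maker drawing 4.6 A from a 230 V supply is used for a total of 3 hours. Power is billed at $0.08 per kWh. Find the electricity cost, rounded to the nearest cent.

$0.25

Power = 4.6 A × 230 V = 1058 W = 1.058 kW
Energy = 1.058 kW × 3 h = 3.174 kWh
Cost = 3.174 kWh × $0.08/kWh = $0.25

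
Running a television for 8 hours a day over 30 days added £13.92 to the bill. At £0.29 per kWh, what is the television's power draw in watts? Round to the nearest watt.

Energy = £13.92 ÷ £0.29/kWh = 48 kWh
Runtime = 8 h/day × 30 days = 240 h
Power = 48 kWh ÷ 240 h = 0.2 kW = 200 W

200 W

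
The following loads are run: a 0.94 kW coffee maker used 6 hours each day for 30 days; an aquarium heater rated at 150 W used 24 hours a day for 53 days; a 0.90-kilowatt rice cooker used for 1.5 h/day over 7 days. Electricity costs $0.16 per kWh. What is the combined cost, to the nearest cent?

coffee maker: Runtime = 6 h/day × 30 days = 180 h
coffee maker: 0.94 kW × 180 h = 169.2 kWh
aquarium heater: Runtime = 24 h × 53 = 1272 h
aquarium heater: 0.15 kW × 1272 h = 190.8 kWh
rice cooker: Runtime = 1.5 h/day × 7 days = 10.5 h
rice cooker: 0.9 kW × 10.5 h = 9.45 kWh
Total energy = 369.45 kWh
Cost = 369.45 × $0.16 = $59.11

$59.11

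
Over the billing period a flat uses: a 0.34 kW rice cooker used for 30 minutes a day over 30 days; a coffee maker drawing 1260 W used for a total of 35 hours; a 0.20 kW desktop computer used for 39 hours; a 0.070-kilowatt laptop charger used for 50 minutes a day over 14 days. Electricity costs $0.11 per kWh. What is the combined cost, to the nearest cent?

rice cooker: Runtime = 30 min × 30 = 900 min = 15 h
rice cooker: 0.34 kW × 15 h = 5.1 kWh
coffee maker: 1.26 kW × 35 h = 44.1 kWh
desktop computer: 0.2 kW × 39 h = 7.8 kWh
laptop charger: Runtime = 50 min × 14 = 700 min = 11.666666… h
laptop charger: 0.07 kW × 11.666666… h = 0.816666… kWh
Total energy = 57.816666… kWh
Cost = 57.816666… × $0.11 = $6.36

$6.36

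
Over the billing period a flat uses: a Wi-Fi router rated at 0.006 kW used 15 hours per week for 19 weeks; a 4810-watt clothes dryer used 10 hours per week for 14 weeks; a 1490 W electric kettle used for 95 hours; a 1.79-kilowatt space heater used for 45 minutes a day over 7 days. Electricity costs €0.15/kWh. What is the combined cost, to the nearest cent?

€123.91

Wi-Fi router: Runtime = 15 h/week × 19 weeks = 285 h
Wi-Fi router: 0.006 kW × 285 h = 1.71 kWh
clothes dryer: Runtime = 10 h/week × 14 weeks = 140 h
clothes dryer: 4.81 kW × 140 h = 673.4 kWh
electric kettle: 1.49 kW × 95 h = 141.55 kWh
space heater: Runtime = 45 min × 7 = 315 min = 5.25 h
space heater: 1.79 kW × 5.25 h = 9.3975 kWh
Total energy = 826.0575 kWh
Cost = 826.0575 × €0.15 = €123.91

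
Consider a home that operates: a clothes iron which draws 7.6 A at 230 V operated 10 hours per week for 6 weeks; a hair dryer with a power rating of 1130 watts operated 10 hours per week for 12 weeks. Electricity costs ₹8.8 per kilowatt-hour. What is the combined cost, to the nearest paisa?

₹2116.22

clothes iron: Power = 7.6 A × 230 V = 1748 W = 1.748 kW
clothes iron: Runtime = 10 h/week × 6 weeks = 60 h
clothes iron: 1.748 kW × 60 h = 104.88 kWh
hair dryer: Runtime = 10 h/week × 12 weeks = 120 h
hair dryer: 1.13 kW × 120 h = 135.6 kWh
Total energy = 240.48 kWh
Cost = 240.48 × ₹8.8 = ₹2116.22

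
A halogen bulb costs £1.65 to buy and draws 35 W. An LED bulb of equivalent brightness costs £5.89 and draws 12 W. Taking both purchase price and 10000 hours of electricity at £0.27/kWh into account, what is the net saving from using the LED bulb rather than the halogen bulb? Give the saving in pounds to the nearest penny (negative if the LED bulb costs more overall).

halogen bulb: £1.65 + (35/1000) kW × 10000 h × £0.27 = £1.65 + £94.5 = £96.15
LED bulb: £5.89 + (12/1000) kW × 10000 h × £0.27 = £5.89 + £32.4 = £38.29
Saving = £96.15 − £38.29 = £57.86

£57.86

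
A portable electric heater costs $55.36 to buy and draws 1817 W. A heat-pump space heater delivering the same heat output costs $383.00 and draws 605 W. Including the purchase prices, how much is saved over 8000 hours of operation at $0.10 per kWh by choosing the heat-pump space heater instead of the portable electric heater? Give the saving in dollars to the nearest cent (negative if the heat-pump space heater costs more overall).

$641.96

portable electric heater: $55.36 + (1817/1000) kW × 8000 h × $0.10 = $55.36 + $1453.6 = $1508.96
heat-pump space heater: $383.00 + (605/1000) kW × 8000 h × $0.10 = $383.00 + $484 = $867
Saving = $1508.96 − $867 = $641.96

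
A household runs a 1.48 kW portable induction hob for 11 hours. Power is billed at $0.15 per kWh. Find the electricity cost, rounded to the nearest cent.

Energy = 1.48 kW × 11 h = 16.28 kWh
Cost = 16.28 kWh × $0.15/kWh = $2.44

$2.44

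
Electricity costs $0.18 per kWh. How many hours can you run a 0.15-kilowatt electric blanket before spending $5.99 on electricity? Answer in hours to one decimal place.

221.9 h

Energy available = $5.99 ÷ $0.18/kWh = 33.2778 kWh
Hours = 33.2778 kWh ÷ 0.15 kW = 221.9 h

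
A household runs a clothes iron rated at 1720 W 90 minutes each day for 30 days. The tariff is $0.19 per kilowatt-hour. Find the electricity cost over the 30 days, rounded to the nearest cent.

$14.71

Runtime = 90 min × 30 = 2700 min = 45 h
Energy = 1.72 kW × 45 h = 77.4 kWh
Cost = 77.4 kWh × $0.19/kWh = $14.71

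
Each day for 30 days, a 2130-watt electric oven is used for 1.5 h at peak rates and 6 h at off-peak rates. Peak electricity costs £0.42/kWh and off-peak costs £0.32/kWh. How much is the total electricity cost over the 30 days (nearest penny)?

£162.95

Peak energy = 2.13 kW × 1.5 h × 30 = 95.85 kWh
Off-peak energy = 2.13 kW × 6 h × 30 = 383.4 kWh
Cost = 95.85 × £0.42 + 383.4 × £0.32 = £40.257 + £122.688 = £162.95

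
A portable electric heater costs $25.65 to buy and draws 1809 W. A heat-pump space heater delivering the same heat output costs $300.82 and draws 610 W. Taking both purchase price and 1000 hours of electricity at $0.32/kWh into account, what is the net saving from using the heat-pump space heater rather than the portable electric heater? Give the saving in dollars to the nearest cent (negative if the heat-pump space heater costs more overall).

portable electric heater: $25.65 + (1809/1000) kW × 1000 h × $0.32 = $25.65 + $578.88 = $604.53
heat-pump space heater: $300.82 + (610/1000) kW × 1000 h × $0.32 = $300.82 + $195.2 = $496.02
Saving = $604.53 − $496.02 = $108.51

$108.51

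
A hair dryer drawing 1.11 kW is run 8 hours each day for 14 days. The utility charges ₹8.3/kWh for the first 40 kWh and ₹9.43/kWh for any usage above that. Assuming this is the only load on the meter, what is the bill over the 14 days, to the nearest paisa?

Runtime = 8 h/day × 14 days = 112 h
Energy = 1.11 kW × 112 h = 124.32 kWh
Tier 1 (0–40 kWh): 40 × ₹8.3 = ₹332
Above 40 kWh: 84.32 × ₹9.43 = ₹795.1376
Bill = ₹1127.14

₹1127.14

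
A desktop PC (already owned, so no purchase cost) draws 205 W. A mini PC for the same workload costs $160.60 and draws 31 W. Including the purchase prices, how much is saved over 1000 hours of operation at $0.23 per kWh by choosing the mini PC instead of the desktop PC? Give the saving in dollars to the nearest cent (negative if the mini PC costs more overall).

desktop PC: $0.00 + (205/1000) kW × 1000 h × $0.23 = $0.00 + $47.15 = $47.15
mini PC: $160.60 + (31/1000) kW × 1000 h × $0.23 = $160.60 + $7.13 = $167.73
Saving = $47.15 − $167.73 = −$120.58

-$120.58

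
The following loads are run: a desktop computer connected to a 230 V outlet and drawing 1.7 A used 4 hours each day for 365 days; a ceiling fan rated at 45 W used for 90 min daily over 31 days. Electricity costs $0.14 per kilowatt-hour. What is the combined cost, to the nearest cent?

$80.21

desktop computer: Power = 1.7 A × 230 V = 391 W = 0.391 kW
desktop computer: Runtime = 4 h/day × 365 days = 1460 h
desktop computer: 0.391 kW × 1460 h = 570.86 kWh
ceiling fan: Runtime = 90 min × 31 = 2790 min = 46.5 h
ceiling fan: 0.045 kW × 46.5 h = 2.0925 kWh
Total energy = 572.9525 kWh
Cost = 572.9525 × $0.14 = $80.21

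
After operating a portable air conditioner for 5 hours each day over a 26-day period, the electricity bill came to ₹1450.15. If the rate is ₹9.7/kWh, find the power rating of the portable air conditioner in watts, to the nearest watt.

Energy = ₹1450.15 ÷ ₹9.7/kWh = 149.5 kWh
Runtime = 5 h/day × 26 days = 130 h
Power = 149.5 kWh ÷ 130 h = 1.15 kW = 1150 W

1150 W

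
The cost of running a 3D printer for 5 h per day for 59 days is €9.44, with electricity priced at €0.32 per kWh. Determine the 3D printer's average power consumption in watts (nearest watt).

Energy = €9.44 ÷ €0.32/kWh = 29.5 kWh
Runtime = 5 h/day × 59 days = 295 h
Power = 29.5 kWh ÷ 295 h = 0.1 kW = 100 W

100 W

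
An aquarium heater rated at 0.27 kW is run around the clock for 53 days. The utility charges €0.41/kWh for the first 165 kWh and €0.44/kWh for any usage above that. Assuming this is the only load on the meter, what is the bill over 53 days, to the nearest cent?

Runtime = 24 h × 53 = 1272 h
Energy = 0.27 kW × 1272 h = 343.44 kWh
Tier 1 (0–165 kWh): 165 × €0.41 = €67.65
Above 165 kWh: 178.44 × €0.44 = €78.5136
Bill = €146.16

€146.16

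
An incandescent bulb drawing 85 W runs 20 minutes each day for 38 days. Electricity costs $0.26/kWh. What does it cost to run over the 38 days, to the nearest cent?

$0.28

Runtime = 20 min × 38 = 760 min = 12.666666… h
Energy = 0.085 kW × 12.666666… h = 1.076666… kWh
Cost = 1.076666… kWh × $0.26/kWh = $0.28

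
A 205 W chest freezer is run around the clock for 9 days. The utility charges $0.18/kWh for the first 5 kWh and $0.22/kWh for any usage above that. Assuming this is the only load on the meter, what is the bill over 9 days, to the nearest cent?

Runtime = 24 h × 9 = 216 h
Energy = 0.205 kW × 216 h = 44.28 kWh
Tier 1 (0–5 kWh): 5 × $0.18 = $0.9
Above 5 kWh: 39.28 × $0.22 = $8.6416
Bill = $9.54

$9.54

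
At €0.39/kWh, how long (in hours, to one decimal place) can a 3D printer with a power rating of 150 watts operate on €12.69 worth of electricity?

Energy available = €12.69 ÷ €0.39/kWh = 32.5385 kWh
Hours = 32.5385 kWh ÷ 0.15 kW = 216.9 h

216.9 h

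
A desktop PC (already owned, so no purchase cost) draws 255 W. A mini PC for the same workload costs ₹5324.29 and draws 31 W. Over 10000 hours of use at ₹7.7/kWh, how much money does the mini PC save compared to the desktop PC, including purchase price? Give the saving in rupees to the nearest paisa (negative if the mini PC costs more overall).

₹11923.71

desktop PC: ₹0.00 + (255/1000) kW × 10000 h × ₹7.7 = ₹0.00 + ₹19635 = ₹19635
mini PC: ₹5324.29 + (31/1000) kW × 10000 h × ₹7.7 = ₹5324.29 + ₹2387 = ₹7711.29
Saving = ₹19635 − ₹7711.29 = ₹11923.71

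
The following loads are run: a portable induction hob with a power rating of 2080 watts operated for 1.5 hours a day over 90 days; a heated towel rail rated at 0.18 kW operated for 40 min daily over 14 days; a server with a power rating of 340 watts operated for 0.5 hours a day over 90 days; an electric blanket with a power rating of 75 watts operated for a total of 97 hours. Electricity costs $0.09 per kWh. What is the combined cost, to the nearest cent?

$27.45

portable induction hob: Runtime = 1.5 h/day × 90 days = 135 h
portable induction hob: 2.08 kW × 135 h = 280.8 kWh
heated towel rail: Runtime = 40 min × 14 = 560 min = 9.333333… h
heated towel rail: 0.18 kW × 9.333333… h = 1.68 kWh
server: Runtime = 0.5 h/day × 90 days = 45 h
server: 0.34 kW × 45 h = 15.3 kWh
electric blanket: 0.075 kW × 97 h = 7.275 kWh
Total energy = 305.055 kWh
Cost = 305.055 × $0.09 = $27.45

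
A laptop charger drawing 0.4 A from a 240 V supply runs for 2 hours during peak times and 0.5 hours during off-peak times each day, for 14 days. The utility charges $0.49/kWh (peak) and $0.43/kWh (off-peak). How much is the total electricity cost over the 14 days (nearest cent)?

Power = 0.4 A × 240 V = 96 W = 0.096 kW
Peak energy = 0.096 kW × 2 h × 14 = 2.688 kWh
Off-peak energy = 0.096 kW × 0.5 h × 14 = 0.672 kWh
Cost = 2.688 × $0.49 + 0.672 × $0.43 = $1.31712 + $0.28896 = $1.61

$1.61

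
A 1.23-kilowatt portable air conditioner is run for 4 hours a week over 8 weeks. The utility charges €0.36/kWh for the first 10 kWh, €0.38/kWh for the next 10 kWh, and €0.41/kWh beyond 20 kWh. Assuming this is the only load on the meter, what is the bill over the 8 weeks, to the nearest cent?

Runtime = 4 h/week × 8 weeks = 32 h
Energy = 1.23 kW × 32 h = 39.36 kWh
Tier 1 (0–10 kWh): 10 × €0.36 = €3.6
Tier 2 (10–20 kWh): 10 × €0.38 = €3.8
Above 20 kWh: 19.36 × €0.41 = €7.9376
Bill = €15.34

€15.34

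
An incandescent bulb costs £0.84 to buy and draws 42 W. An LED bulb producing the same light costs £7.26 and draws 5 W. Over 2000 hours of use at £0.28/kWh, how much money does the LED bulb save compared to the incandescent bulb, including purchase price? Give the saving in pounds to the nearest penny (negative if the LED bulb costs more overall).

£14.30

incandescent bulb: £0.84 + (42/1000) kW × 2000 h × £0.28 = £0.84 + £23.52 = £24.36
LED bulb: £7.26 + (5/1000) kW × 2000 h × £0.28 = £7.26 + £2.8 = £10.06
Saving = £24.36 − £10.06 = £14.3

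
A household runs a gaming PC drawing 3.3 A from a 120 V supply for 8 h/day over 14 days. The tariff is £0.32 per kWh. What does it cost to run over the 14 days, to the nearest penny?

Power = 3.3 A × 120 V = 396 W = 0.396 kW
Runtime = 8 h/day × 14 days = 112 h
Energy = 0.396 kW × 112 h = 44.352 kWh
Cost = 44.352 kWh × £0.32/kWh = £14.19

£14.19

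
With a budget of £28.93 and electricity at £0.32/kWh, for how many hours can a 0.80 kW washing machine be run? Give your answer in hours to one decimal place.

113.0 h

Energy available = £28.93 ÷ £0.32/kWh = 90.4063 kWh
Hours = 90.4063 kWh ÷ 0.8 kW = 113.0 h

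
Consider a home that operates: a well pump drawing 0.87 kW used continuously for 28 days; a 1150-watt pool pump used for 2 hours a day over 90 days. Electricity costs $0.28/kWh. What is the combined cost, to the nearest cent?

$221.66

well pump: Runtime = 24 h × 28 = 672 h
well pump: 0.87 kW × 672 h = 584.64 kWh
pool pump: Runtime = 2 h/day × 90 days = 180 h
pool pump: 1.15 kW × 180 h = 207 kWh
Total energy = 791.64 kWh
Cost = 791.64 × $0.28 = $221.66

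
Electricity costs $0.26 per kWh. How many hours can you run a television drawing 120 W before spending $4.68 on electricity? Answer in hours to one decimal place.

Energy available = $4.68 ÷ $0.26/kWh = 18 kWh
Hours = 18 kWh ÷ 0.12 kW = 150.0 h

150.0 h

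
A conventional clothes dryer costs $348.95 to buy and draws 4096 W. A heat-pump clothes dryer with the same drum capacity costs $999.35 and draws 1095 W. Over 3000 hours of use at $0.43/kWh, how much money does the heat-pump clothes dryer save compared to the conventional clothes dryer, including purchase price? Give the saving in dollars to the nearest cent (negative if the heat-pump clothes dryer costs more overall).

$3220.89

conventional clothes dryer: $348.95 + (4096/1000) kW × 3000 h × $0.43 = $348.95 + $5283.84 = $5632.79
heat-pump clothes dryer: $999.35 + (1095/1000) kW × 3000 h × $0.43 = $999.35 + $1412.55 = $2411.9
Saving = $5632.79 − $2411.9 = $3220.89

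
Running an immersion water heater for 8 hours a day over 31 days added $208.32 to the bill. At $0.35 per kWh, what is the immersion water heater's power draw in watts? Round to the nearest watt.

2400 W

Energy = $208.32 ÷ $0.35/kWh = 595.2 kWh
Runtime = 8 h/day × 31 days = 248 h
Power = 595.2 kWh ÷ 248 h = 2.4 kW = 2400 W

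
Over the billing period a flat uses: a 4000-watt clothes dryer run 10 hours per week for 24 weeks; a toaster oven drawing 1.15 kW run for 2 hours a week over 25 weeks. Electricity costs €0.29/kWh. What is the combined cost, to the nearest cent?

clothes dryer: Runtime = 10 h/week × 24 weeks = 240 h
clothes dryer: 4 kW × 240 h = 960 kWh
toaster oven: Runtime = 2 h/week × 25 weeks = 50 h
toaster oven: 1.15 kW × 50 h = 57.5 kWh
Total energy = 1017.5 kWh
Cost = 1017.5 × €0.29 = €295.08

€295.08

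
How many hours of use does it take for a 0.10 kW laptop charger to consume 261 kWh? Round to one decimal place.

2610.0 h

Hours = 261 kWh ÷ 0.1 kW = 2610.0 h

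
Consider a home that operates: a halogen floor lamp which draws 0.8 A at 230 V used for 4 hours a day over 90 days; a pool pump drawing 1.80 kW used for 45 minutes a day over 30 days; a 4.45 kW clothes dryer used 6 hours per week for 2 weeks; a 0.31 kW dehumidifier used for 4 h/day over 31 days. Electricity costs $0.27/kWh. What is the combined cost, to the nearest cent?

$53.62

halogen floor lamp: Power = 0.8 A × 230 V = 184 W = 0.184 kW
halogen floor lamp: Runtime = 4 h/day × 90 days = 360 h
halogen floor lamp: 0.184 kW × 360 h = 66.24 kWh
pool pump: Runtime = 45 min × 30 = 1350 min = 22.5 h
pool pump: 1.8 kW × 22.5 h = 40.5 kWh
clothes dryer: Runtime = 6 h/week × 2 weeks = 12 h
clothes dryer: 4.45 kW × 12 h = 53.4 kWh
dehumidifier: Runtime = 4 h/day × 31 days = 124 h
dehumidifier: 0.31 kW × 124 h = 38.44 kWh
Total energy = 198.58 kWh
Cost = 198.58 × $0.27 = $53.62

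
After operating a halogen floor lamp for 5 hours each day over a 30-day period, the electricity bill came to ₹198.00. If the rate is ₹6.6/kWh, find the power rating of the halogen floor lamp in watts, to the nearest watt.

Energy = ₹198.00 ÷ ₹6.6/kWh = 30 kWh
Runtime = 5 h/day × 30 days = 150 h
Power = 30 kWh ÷ 150 h = 0.2 kW = 200 W

200 W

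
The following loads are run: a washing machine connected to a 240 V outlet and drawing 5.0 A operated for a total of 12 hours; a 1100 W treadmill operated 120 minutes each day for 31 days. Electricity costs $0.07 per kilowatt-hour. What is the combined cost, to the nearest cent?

$5.78

washing machine: Power = 5.0 A × 240 V = 1200 W = 1.2 kW
washing machine: 1.2 kW × 12 h = 14.4 kWh
treadmill: Runtime = 120 min × 31 = 3720 min = 62 h
treadmill: 1.1 kW × 62 h = 68.2 kWh
Total energy = 82.6 kWh
Cost = 82.6 × $0.07 = $5.78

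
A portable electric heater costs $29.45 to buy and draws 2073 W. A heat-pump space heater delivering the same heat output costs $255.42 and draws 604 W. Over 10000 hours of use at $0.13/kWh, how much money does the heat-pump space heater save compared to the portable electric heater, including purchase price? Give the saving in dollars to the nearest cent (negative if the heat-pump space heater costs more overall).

portable electric heater: $29.45 + (2073/1000) kW × 10000 h × $0.13 = $29.45 + $2694.9 = $2724.35
heat-pump space heater: $255.42 + (604/1000) kW × 10000 h × $0.13 = $255.42 + $785.2 = $1040.62
Saving = $2724.35 − $1040.62 = $1683.73

$1683.73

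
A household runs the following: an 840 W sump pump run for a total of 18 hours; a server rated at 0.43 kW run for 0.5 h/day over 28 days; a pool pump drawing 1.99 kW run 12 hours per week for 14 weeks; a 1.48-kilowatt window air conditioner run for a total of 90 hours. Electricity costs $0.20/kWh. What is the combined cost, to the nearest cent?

sump pump: 0.84 kW × 18 h = 15.12 kWh
server: Runtime = 0.5 h/day × 28 days = 14 h
server: 0.43 kW × 14 h = 6.02 kWh
pool pump: Runtime = 12 h/week × 14 weeks = 168 h
pool pump: 1.99 kW × 168 h = 334.32 kWh
window air conditioner: 1.48 kW × 90 h = 133.2 kWh
Total energy = 488.66 kWh
Cost = 488.66 × $0.20 = $97.73

$97.73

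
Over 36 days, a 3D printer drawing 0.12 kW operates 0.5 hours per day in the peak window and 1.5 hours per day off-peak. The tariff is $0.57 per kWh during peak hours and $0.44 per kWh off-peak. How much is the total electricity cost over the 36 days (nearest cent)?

$4.08

Peak energy = 0.12 kW × 0.5 h × 36 = 2.16 kWh
Off-peak energy = 0.12 kW × 1.5 h × 36 = 6.48 kWh
Cost = 2.16 × $0.57 + 6.48 × $0.44 = $1.2312 + $2.8512 = $4.08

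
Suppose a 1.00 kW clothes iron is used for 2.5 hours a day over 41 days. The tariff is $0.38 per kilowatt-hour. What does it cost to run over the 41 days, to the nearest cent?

Runtime = 2.5 h/day × 41 days = 102.5 h
Energy = 1 kW × 102.5 h = 102.5 kWh
Cost = 102.5 kWh × $0.38/kWh = $38.95

$38.95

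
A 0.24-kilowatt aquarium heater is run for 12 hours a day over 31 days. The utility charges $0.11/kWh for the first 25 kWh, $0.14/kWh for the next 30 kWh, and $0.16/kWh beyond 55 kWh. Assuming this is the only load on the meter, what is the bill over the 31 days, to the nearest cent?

Runtime = 12 h/day × 31 days = 372 h
Energy = 0.24 kW × 372 h = 89.28 kWh
Tier 1 (0–25 kWh): 25 × $0.11 = $2.75
Tier 2 (25–55 kWh): 30 × $0.14 = $4.2
Above 55 kWh: 34.28 × $0.16 = $5.4848
Bill = $12.43

$12.43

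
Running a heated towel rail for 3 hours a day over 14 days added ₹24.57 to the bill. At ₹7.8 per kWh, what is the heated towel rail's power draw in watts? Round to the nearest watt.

Energy = ₹24.57 ÷ ₹7.8/kWh = 3.15 kWh
Runtime = 3 h/day × 14 days = 42 h
Power = 3.15 kWh ÷ 42 h = 0.075 kW = 75 W

75 W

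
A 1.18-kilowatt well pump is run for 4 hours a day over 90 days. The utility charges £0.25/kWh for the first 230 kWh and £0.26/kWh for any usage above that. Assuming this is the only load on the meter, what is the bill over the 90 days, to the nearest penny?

£108.15

Runtime = 4 h/day × 90 days = 360 h
Energy = 1.18 kW × 360 h = 424.8 kWh
Tier 1 (0–230 kWh): 230 × £0.25 = £57.5
Above 230 kWh: 194.8 × £0.26 = £50.648
Bill = £108.15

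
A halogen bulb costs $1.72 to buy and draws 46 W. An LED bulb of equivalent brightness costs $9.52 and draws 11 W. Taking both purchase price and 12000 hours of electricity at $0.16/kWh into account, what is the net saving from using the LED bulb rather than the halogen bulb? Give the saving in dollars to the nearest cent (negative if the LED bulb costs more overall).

halogen bulb: $1.72 + (46/1000) kW × 12000 h × $0.16 = $1.72 + $88.32 = $90.04
LED bulb: $9.52 + (11/1000) kW × 12000 h × $0.16 = $9.52 + $21.12 = $30.64
Saving = $90.04 − $30.64 = $59.4

$59.40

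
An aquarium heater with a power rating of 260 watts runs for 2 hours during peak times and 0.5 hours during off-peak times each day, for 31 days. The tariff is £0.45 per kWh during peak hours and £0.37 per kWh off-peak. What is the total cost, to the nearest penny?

£8.75

Peak energy = 0.26 kW × 2 h × 31 = 16.12 kWh
Off-peak energy = 0.26 kW × 0.5 h × 31 = 4.03 kWh
Cost = 16.12 × £0.45 + 4.03 × £0.37 = £7.254 + £1.4911 = £8.75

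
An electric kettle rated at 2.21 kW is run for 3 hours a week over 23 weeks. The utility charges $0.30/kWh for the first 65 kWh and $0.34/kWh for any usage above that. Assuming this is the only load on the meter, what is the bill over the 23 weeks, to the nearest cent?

Runtime = 3 h/week × 23 weeks = 69 h
Energy = 2.21 kW × 69 h = 152.49 kWh
Tier 1 (0–65 kWh): 65 × $0.30 = $19.5
Above 65 kWh: 87.49 × $0.34 = $29.7466
Bill = $49.25

$49.25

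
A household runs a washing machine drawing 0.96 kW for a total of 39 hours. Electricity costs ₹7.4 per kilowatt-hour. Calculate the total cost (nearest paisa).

Energy = 0.96 kW × 39 h = 37.44 kWh
Cost = 37.44 kWh × ₹7.4/kWh = ₹277.06

₹277.06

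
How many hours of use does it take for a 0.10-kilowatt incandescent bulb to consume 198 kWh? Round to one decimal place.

Hours = 198 kWh ÷ 0.1 kW = 1980.0 h

1980.0 h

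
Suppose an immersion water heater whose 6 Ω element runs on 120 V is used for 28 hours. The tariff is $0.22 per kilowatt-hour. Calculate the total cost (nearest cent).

$14.78

Power = V²/R = 120²/6 = 2400 W = 2.4 kW
Energy = 2.4 kW × 28 h = 67.2 kWh
Cost = 67.2 kWh × $0.22/kWh = $14.78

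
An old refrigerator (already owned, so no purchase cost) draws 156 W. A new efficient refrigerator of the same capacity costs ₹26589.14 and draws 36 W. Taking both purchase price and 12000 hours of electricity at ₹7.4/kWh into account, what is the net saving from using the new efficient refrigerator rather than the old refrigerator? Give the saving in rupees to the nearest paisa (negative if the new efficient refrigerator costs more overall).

-₹15933.14

old refrigerator: ₹0.00 + (156/1000) kW × 12000 h × ₹7.4 = ₹0.00 + ₹13852.8 = ₹13852.8
new efficient refrigerator: ₹26589.14 + (36/1000) kW × 12000 h × ₹7.4 = ₹26589.14 + ₹3196.8 = ₹29785.94
Saving = ₹13852.8 − ₹29785.94 = −₹15933.14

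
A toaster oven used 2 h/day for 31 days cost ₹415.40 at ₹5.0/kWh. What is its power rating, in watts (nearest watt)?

Energy = ₹415.40 ÷ ₹5.0/kWh = 83.08 kWh
Runtime = 2 h/day × 31 days = 62 h
Power = 83.08 kWh ÷ 62 h = 1.34 kW = 1340 W

1340 W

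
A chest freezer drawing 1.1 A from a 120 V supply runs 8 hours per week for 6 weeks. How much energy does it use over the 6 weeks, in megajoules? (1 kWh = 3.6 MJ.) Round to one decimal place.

Power = 1.1 A × 120 V = 132 W = 0.132 kW
Runtime = 8 h/week × 6 weeks = 48 h
Energy = 0.132 kW × 48 h = 6.336 kWh
= 6.336 × 3.6 MJ = 22.8 MJ

22.8 MJ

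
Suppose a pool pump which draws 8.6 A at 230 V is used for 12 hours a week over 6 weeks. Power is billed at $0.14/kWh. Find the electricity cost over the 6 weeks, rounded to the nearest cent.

$19.94

Power = 8.6 A × 230 V = 1978 W = 1.978 kW
Runtime = 12 h/week × 6 weeks = 72 h
Energy = 1.978 kW × 72 h = 142.416 kWh
Cost = 142.416 kWh × $0.14/kWh = $19.94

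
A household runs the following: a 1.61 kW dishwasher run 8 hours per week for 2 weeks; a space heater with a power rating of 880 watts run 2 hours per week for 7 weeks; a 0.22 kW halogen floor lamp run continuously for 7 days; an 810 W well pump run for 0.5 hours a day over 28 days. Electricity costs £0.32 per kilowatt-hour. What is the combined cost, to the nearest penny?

£27.64

dishwasher: Runtime = 8 h/week × 2 weeks = 16 h
dishwasher: 1.61 kW × 16 h = 25.76 kWh
space heater: Runtime = 2 h/week × 7 weeks = 14 h
space heater: 0.88 kW × 14 h = 12.32 kWh
halogen floor lamp: Runtime = 24 h × 7 = 168 h
halogen floor lamp: 0.22 kW × 168 h = 36.96 kWh
well pump: Runtime = 0.5 h/day × 28 days = 14 h
well pump: 0.81 kW × 14 h = 11.34 kWh
Total energy = 86.38 kWh
Cost = 86.38 × £0.32 = £27.64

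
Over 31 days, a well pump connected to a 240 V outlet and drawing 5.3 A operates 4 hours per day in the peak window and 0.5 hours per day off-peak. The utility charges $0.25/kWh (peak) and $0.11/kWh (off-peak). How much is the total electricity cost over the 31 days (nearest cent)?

Power = 5.3 A × 240 V = 1272 W = 1.272 kW
Peak energy = 1.272 kW × 4 h × 31 = 157.728 kWh
Off-peak energy = 1.272 kW × 0.5 h × 31 = 19.716 kWh
Cost = 157.728 × $0.25 + 19.716 × $0.11 = $39.432 + $2.16876 = $41.60

$41.60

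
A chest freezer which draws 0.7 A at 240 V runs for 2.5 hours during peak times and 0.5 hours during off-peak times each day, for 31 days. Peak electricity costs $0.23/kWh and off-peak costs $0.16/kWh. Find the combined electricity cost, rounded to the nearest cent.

$3.41

Power = 0.7 A × 240 V = 168 W = 0.168 kW
Peak energy = 0.168 kW × 2.5 h × 31 = 13.02 kWh
Off-peak energy = 0.168 kW × 0.5 h × 31 = 2.604 kWh
Cost = 13.02 × $0.23 + 2.604 × $0.16 = $2.9946 + $0.41664 = $3.41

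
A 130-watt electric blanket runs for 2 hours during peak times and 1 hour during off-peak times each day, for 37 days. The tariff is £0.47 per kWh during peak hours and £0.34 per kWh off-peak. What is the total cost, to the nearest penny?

£6.16

Peak energy = 0.13 kW × 2 h × 37 = 9.62 kWh
Off-peak energy = 0.13 kW × 1 h × 37 = 4.81 kWh
Cost = 9.62 × £0.47 + 4.81 × £0.34 = £4.5214 + £1.6354 = £6.16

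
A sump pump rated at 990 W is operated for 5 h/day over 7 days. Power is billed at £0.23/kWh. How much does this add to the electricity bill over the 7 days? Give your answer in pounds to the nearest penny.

Runtime = 5 h/day × 7 days = 35 h
Energy = 0.99 kW × 35 h = 34.65 kWh
Cost = 34.65 kWh × £0.23/kWh = £7.97

£7.97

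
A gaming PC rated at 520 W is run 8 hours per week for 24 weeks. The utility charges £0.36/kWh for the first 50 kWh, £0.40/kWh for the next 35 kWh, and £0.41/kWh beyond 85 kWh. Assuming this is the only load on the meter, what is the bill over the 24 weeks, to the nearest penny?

£38.08

Runtime = 8 h/week × 24 weeks = 192 h
Energy = 0.52 kW × 192 h = 99.84 kWh
Tier 1 (0–50 kWh): 50 × £0.36 = £18
Tier 2 (50–85 kWh): 35 × £0.40 = £14
Above 85 kWh: 14.84 × £0.41 = £6.0844
Bill = £38.08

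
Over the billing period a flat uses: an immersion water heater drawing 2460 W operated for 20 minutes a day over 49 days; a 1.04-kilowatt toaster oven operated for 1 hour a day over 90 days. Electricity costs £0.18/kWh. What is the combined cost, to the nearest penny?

£24.08

immersion water heater: Runtime = 20 min × 49 = 980 min = 16.333333… h
immersion water heater: 2.46 kW × 16.333333… h = 40.18 kWh
toaster oven: Runtime = 1 h/day × 90 days = 90 h
toaster oven: 1.04 kW × 90 h = 93.6 kWh
Total energy = 133.78 kWh
Cost = 133.78 × £0.18 = £24.08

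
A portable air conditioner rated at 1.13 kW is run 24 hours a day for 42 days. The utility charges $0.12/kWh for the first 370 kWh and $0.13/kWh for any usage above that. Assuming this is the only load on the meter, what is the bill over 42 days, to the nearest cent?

$144.38

Runtime = 24 h × 42 = 1008 h
Energy = 1.13 kW × 1008 h = 1139.04 kWh
Tier 1 (0–370 kWh): 370 × $0.12 = $44.4
Above 370 kWh: 769.04 × $0.13 = $99.9752
Bill = $144.38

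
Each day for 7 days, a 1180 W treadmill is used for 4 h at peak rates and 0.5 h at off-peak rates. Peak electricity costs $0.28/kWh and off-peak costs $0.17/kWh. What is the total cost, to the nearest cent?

$9.95

Peak energy = 1.18 kW × 4 h × 7 = 33.04 kWh
Off-peak energy = 1.18 kW × 0.5 h × 7 = 4.13 kWh
Cost = 33.04 × $0.28 + 4.13 × $0.17 = $9.2512 + $0.7021 = $9.95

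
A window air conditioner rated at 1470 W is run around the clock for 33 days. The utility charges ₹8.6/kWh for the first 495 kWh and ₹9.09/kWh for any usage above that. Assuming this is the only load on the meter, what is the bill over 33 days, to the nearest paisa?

Runtime = 24 h × 33 = 792 h
Energy = 1.47 kW × 792 h = 1164.24 kWh
Tier 1 (0–495 kWh): 495 × ₹8.6 = ₹4257
Above 495 kWh: 669.24 × ₹9.09 = ₹6083.3916
Bill = ₹10340.39

₹10340.39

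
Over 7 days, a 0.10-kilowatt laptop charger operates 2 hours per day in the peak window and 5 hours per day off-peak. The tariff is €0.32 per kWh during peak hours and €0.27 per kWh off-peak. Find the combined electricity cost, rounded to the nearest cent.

Peak energy = 0.1 kW × 2 h × 7 = 1.4 kWh
Off-peak energy = 0.1 kW × 5 h × 7 = 3.5 kWh
Cost = 1.4 × €0.32 + 3.5 × €0.27 = €0.448 + €0.945 = €1.39

€1.39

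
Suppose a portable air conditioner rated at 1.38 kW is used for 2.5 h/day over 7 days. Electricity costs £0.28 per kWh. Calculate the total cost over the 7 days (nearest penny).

£6.76

Runtime = 2.5 h/day × 7 days = 17.5 h
Energy = 1.38 kW × 17.5 h = 24.15 kWh
Cost = 24.15 kWh × £0.28/kWh = £6.76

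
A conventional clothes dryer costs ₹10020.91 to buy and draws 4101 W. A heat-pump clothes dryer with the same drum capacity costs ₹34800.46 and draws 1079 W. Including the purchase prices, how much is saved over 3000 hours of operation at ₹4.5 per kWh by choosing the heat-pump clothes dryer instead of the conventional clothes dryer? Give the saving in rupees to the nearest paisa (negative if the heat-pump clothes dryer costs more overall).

conventional clothes dryer: ₹10020.91 + (4101/1000) kW × 3000 h × ₹4.5 = ₹10020.91 + ₹55363.5 = ₹65384.41
heat-pump clothes dryer: ₹34800.46 + (1079/1000) kW × 3000 h × ₹4.5 = ₹34800.46 + ₹14566.5 = ₹49366.96
Saving = ₹65384.41 − ₹49366.96 = ₹16017.45

₹16017.45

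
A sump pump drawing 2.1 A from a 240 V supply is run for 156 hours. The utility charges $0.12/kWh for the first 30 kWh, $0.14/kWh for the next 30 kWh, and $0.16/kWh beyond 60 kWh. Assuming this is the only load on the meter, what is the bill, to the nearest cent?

Power = 2.1 A × 240 V = 504 W = 0.504 kW
Energy = 0.504 kW × 156 h = 78.624 kWh
Tier 1 (0–30 kWh): 30 × $0.12 = $3.6
Tier 2 (30–60 kWh): 30 × $0.14 = $4.2
Above 60 kWh: 18.624 × $0.16 = $2.97984
Bill = $10.78

$10.78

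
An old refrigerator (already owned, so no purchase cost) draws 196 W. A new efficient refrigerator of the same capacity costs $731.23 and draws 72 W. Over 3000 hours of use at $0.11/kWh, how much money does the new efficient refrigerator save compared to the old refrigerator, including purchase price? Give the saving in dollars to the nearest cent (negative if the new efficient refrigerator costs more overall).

-$690.31

old refrigerator: $0.00 + (196/1000) kW × 3000 h × $0.11 = $0.00 + $64.68 = $64.68
new efficient refrigerator: $731.23 + (72/1000) kW × 3000 h × $0.11 = $731.23 + $23.76 = $754.99
Saving = $64.68 − $754.99 = −$690.31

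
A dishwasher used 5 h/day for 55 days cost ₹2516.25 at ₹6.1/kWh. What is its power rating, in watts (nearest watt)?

1500 W

Energy = ₹2516.25 ÷ ₹6.1/kWh = 412.5 kWh
Runtime = 5 h/day × 55 days = 275 h
Power = 412.5 kWh ÷ 275 h = 1.5 kW = 1500 W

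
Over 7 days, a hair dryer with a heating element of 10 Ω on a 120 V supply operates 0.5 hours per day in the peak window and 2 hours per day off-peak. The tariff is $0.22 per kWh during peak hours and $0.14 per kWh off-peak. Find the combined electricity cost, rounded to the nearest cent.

Power = V²/R = 120²/10 = 1440 W = 1.44 kW
Peak energy = 1.44 kW × 0.5 h × 7 = 5.04 kWh
Off-peak energy = 1.44 kW × 2 h × 7 = 20.16 kWh
Cost = 5.04 × $0.22 + 20.16 × $0.14 = $1.1088 + $2.8224 = $3.93

$3.93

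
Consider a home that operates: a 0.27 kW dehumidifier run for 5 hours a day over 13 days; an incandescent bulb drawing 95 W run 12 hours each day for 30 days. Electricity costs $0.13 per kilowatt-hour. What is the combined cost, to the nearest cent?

$6.73

dehumidifier: Runtime = 5 h/day × 13 days = 65 h
dehumidifier: 0.27 kW × 65 h = 17.55 kWh
incandescent bulb: Runtime = 12 h/day × 30 days = 360 h
incandescent bulb: 0.095 kW × 360 h = 34.2 kWh
Total energy = 51.75 kWh
Cost = 51.75 × $0.13 = $6.73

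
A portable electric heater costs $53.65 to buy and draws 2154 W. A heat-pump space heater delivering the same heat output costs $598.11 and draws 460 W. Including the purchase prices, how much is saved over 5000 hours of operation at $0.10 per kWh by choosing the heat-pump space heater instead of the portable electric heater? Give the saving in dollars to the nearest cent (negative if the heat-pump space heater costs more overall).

$302.54

portable electric heater: $53.65 + (2154/1000) kW × 5000 h × $0.10 = $53.65 + $1077 = $1130.65
heat-pump space heater: $598.11 + (460/1000) kW × 5000 h × $0.10 = $598.11 + $230 = $828.11
Saving = $1130.65 − $828.11 = $302.54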